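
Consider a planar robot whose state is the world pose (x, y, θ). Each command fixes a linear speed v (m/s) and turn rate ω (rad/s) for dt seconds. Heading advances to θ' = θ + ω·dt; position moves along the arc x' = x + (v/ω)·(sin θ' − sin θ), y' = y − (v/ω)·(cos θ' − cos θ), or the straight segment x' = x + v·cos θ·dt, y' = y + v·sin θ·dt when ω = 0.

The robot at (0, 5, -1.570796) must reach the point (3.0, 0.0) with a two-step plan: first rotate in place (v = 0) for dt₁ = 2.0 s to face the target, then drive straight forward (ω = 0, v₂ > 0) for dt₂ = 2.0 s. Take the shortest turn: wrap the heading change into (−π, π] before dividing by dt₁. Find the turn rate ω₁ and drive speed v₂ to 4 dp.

ω₁ = 0.2702, v₂ = 2.9155

heading to target = atan2(0−5, 3−0) = -1.0304
Δθ = wrap(-1.0304 − -1.5708) = 0.5404; ω₁ = Δθ/dt₁ = 0.2702
distance = √((3−0)² + (0−5)²) = 5.8310; v₂ = distance/dt₂ = 2.9155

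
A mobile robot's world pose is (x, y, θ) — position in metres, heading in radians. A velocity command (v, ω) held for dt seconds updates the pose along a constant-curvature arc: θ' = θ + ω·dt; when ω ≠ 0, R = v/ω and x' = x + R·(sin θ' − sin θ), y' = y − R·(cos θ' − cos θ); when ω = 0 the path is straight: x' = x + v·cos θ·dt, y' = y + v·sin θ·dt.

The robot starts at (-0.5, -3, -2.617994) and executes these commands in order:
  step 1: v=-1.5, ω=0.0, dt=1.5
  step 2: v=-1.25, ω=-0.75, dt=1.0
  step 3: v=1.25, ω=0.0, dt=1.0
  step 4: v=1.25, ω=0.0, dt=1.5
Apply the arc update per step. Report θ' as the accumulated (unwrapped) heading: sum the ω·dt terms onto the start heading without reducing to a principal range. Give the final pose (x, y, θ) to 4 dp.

step 1: θ'=-2.6180 (straight) → pose (1.4486, -1.8750, -2.6180)
step 2: θ'=-3.3680 (R=1.6667) → pose (2.6560, -1.6942, -3.3680)
step 3: θ'=-3.3680 (straight) → pose (1.4379, -1.4137, -3.3680)
step 4: θ'=-3.3680 (straight) → pose (-0.3892, -0.9928, -3.3680)

(-0.3892, -0.9928, -3.3680)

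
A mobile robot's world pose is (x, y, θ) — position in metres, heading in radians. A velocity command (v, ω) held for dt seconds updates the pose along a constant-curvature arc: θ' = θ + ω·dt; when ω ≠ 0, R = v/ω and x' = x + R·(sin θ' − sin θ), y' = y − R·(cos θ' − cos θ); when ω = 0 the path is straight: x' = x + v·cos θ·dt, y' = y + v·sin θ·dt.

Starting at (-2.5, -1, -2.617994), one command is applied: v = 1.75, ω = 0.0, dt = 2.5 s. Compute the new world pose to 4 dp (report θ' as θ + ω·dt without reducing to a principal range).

(-6.2889, -3.1875, -2.6180)

θ' = -2.6180 + 0.0·2.5 = -2.6180
ω = 0 → straight: x' = -2.5 + 1.75·cos(-2.6180)·2.5 = -6.2889
y' = -1 + 1.75·sin(-2.6180)·2.5 = -3.1875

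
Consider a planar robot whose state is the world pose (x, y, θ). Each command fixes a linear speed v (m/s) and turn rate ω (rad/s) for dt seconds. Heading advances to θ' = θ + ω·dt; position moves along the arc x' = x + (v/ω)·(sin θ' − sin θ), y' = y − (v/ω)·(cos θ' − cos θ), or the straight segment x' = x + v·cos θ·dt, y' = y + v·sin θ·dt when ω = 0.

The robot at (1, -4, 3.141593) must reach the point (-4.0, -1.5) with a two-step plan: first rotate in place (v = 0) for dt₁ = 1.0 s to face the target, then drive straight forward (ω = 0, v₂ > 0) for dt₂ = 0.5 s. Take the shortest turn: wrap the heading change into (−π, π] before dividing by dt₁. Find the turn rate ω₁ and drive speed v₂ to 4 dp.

ω₁ = -0.4636, v₂ = 11.1803

heading to target = atan2(-1.5−-4, -4−1) = 2.6779
Δθ = wrap(2.6779 − 3.1416) = -0.4636; ω₁ = Δθ/dt₁ = -0.4636
distance = √((-4−1)² + (-1.5−-4)²) = 5.5902; v₂ = distance/dt₂ = 11.1803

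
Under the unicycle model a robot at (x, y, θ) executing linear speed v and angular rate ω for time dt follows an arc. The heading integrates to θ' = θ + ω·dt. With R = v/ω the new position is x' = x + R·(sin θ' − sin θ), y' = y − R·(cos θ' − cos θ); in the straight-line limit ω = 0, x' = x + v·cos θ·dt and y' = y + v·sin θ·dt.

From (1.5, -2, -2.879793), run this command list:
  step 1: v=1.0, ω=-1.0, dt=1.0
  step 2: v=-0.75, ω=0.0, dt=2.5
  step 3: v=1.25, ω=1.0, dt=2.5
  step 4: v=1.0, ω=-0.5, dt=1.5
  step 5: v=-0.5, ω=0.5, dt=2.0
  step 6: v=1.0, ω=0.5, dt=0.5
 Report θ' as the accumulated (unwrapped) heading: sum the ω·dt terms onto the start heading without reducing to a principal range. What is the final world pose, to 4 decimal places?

step 1: θ'=-3.8798 (R=-1.0000) → pose (0.5682, -1.7738, -3.8798)
step 2: θ'=-3.8798 (straight) → pose (1.9551, -3.0356, -3.8798)
step 3: θ'=-1.3798 (R=1.2500) → pose (-0.1133, -4.1975, -1.3798)
step 4: θ'=-2.1298 (R=-2.0000) → pose (-0.3814, -5.6378, -2.1298)
step 5: θ'=-1.1298 (R=-1.0000) → pose (-0.3249, -4.6806, -1.1298)
step 6: θ'=-0.8798 (R=2.0000) → pose (-0.0574, -5.1016, -0.8798)

(-0.0574, -5.1016, -0.8798)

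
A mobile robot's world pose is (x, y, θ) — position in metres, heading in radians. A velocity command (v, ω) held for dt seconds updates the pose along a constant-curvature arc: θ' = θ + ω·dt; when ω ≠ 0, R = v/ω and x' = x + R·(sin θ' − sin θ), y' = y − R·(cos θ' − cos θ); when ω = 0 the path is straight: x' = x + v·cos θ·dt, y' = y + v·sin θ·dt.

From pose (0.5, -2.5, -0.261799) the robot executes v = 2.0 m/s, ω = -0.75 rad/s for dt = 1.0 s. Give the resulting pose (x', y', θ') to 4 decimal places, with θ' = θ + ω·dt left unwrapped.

θ' = -0.2618 + -0.75·1.0 = -1.0118
R = v/ω = 2.0/-0.75 = -2.6667
x' = 0.5 + -2.6667·(sin -1.0118 − sin -0.2618) = 2.0706
y' = -2.5 − -2.6667·(cos -1.0118 − cos -0.2618) = -3.6616

(2.0706, -3.6616, -1.0118)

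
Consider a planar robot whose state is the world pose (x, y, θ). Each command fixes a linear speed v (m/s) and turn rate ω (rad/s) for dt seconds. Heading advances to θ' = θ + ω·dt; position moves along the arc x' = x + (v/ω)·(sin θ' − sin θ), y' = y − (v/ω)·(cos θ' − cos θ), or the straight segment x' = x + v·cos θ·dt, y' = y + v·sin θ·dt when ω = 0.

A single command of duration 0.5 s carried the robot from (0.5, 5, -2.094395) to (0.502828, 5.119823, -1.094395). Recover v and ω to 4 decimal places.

Δθ = -1.094395 − -2.094395 = 1.000000
ω = Δθ/dt = 1.000000/0.5 = 2.0000
R = −Δy/(cos θ' − cos θ) = -0.1250
v = R·ω = -0.1250·2.0000 = -0.2500

v = -0.2500, ω = 2.0000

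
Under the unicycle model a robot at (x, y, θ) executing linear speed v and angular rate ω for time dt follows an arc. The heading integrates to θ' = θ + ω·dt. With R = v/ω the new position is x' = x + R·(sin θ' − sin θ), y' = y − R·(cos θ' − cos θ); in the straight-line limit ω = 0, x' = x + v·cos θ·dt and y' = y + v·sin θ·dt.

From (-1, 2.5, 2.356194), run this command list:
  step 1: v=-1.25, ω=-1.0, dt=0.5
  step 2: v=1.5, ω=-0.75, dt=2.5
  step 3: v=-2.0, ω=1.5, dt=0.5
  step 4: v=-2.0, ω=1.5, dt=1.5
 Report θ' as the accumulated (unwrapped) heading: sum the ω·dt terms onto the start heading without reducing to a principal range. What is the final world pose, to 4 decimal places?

(1.0342, 1.8814, 2.9812)

step 1: θ'=1.8562 (R=1.2500) → pose (-0.6844, 1.9680, 1.8562)
step 2: θ'=-0.0188 (R=-2.0000) → pose (1.2723, 4.5308, -0.0188)
step 3: θ'=0.7312 (R=-1.3333) → pose (0.3568, 4.1902, 0.7312)
step 4: θ'=2.9812 (R=-1.3333) → pose (1.0342, 1.8814, 2.9812)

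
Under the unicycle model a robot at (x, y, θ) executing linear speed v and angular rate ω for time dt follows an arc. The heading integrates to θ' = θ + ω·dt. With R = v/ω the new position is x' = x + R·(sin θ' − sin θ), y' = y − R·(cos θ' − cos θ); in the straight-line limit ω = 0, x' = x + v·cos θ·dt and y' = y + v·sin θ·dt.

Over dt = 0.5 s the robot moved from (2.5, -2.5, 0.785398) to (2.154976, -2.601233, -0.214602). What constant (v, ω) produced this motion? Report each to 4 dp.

Δθ = -0.214602 − 0.785398 = -1.000000
ω = Δθ/dt = -1.000000/0.5 = -2.0000
R = Δx/(sin θ' − sin θ) = 0.3750
v = R·ω = 0.3750·-2.0000 = -0.7500

v = -0.7500, ω = -2.0000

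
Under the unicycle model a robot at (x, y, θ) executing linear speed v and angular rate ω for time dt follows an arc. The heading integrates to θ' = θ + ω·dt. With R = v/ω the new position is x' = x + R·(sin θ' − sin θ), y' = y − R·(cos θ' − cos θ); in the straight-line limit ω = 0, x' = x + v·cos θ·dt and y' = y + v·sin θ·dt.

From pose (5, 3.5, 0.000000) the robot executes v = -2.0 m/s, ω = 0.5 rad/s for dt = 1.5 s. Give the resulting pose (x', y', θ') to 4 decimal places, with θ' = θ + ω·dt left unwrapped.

(2.2734, 2.4268, 0.7500)

θ' = 0.0000 + 0.5·1.5 = 0.7500
R = v/ω = -2.0/0.5 = -4.0000
x' = 5 + -4.0000·(sin 0.7500 − sin 0.0000) = 2.2734
y' = 3.5 − -4.0000·(cos 0.7500 − cos 0.0000) = 2.4268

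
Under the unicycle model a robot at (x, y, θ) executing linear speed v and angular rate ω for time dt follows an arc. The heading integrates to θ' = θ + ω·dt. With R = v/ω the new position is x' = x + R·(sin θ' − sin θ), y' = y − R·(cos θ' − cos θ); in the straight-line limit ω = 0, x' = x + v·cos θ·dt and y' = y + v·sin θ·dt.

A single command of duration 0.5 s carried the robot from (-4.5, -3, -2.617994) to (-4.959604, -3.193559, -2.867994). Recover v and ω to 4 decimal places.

v = 1.0000, ω = -0.5000

Δθ = -2.867994 − -2.617994 = -0.250000
ω = Δθ/dt = -0.250000/0.5 = -0.5000
R = Δx/(sin θ' − sin θ) = -2.0000
v = R·ω = -2.0000·-0.5000 = 1.0000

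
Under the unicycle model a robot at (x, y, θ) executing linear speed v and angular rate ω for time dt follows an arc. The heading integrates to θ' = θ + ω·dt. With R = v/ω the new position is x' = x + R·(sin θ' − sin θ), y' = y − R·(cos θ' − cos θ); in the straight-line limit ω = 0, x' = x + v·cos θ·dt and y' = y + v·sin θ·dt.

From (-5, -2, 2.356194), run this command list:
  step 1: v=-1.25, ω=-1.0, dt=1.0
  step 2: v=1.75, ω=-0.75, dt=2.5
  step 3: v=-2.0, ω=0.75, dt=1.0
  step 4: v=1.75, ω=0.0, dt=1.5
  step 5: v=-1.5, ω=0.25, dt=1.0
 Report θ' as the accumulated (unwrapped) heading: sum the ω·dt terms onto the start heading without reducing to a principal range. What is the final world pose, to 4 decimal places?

(-2.0061, -1.2610, 0.4812)

step 1: θ'=1.3562 (R=1.2500) → pose (-4.6626, -3.1501, 1.3562)
step 2: θ'=-0.5188 (R=-2.3333) → pose (-1.2258, -1.6207, -0.5188)
step 3: θ'=0.2312 (R=-2.6667) → pose (-3.1591, -1.3407, 0.2312)
step 4: θ'=0.2312 (straight) → pose (-0.6039, -0.7392, 0.2312)
step 5: θ'=0.4812 (R=-6.0000) → pose (-2.0061, -1.2610, 0.4812)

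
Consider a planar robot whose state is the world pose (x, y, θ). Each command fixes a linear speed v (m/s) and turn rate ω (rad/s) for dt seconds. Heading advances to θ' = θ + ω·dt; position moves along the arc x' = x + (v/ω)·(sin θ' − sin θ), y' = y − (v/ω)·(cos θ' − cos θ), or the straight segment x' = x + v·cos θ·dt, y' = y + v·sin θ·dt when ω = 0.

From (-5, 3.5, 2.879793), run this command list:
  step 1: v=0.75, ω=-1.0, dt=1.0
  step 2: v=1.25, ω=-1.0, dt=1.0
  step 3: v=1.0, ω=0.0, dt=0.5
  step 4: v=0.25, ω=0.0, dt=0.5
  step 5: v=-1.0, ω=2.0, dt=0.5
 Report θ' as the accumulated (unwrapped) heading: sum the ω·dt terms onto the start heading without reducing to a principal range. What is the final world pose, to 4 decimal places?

step 1: θ'=1.8798 (R=-0.7500) → pose (-5.5204, 3.9964, 1.8798)
step 2: θ'=0.8798 (R=-1.2500) → pose (-5.2928, 5.1731, 0.8798)
step 3: θ'=0.8798 (straight) → pose (-4.9742, 5.5584, 0.8798)
step 4: θ'=0.8798 (straight) → pose (-4.8945, 5.6548, 0.8798)
step 5: θ'=1.8798 (R=-0.5000) → pose (-4.9855, 5.1841, 1.8798)

(-4.9855, 5.1841, 1.8798)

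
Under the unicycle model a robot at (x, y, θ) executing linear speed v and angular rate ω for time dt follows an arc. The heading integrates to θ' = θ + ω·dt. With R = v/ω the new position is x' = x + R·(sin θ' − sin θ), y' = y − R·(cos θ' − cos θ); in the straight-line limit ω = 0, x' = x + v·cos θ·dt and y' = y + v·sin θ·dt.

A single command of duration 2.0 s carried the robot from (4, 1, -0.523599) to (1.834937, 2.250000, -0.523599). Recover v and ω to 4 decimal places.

v = -1.2500, ω = 0.0000

Δθ = -0.523599 − -0.523599 = 0.000000
ω = Δθ/dt = 0.000000/2.0 = 0.0000
ω = 0 → v = (Δx·cos θ + Δy·sin θ)/dt = -1.2500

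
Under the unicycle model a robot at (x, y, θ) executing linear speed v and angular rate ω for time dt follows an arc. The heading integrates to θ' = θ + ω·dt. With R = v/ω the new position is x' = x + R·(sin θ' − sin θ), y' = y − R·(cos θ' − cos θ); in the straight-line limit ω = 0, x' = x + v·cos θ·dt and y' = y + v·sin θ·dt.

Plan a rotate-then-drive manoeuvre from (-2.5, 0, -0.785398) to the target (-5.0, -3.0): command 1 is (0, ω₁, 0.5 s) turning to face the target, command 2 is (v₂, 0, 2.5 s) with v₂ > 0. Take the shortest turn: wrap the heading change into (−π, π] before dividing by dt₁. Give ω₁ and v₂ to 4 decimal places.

ω₁ = -2.9603, v₂ = 1.5620

heading to target = atan2(-3−0, -5−-2.5) = -2.2655
Δθ = wrap(-2.2655 − -0.7854) = -1.4801; ω₁ = Δθ/dt₁ = -2.9603
distance = √((-5−-2.5)² + (-3−0)²) = 3.9051; v₂ = distance/dt₂ = 1.5620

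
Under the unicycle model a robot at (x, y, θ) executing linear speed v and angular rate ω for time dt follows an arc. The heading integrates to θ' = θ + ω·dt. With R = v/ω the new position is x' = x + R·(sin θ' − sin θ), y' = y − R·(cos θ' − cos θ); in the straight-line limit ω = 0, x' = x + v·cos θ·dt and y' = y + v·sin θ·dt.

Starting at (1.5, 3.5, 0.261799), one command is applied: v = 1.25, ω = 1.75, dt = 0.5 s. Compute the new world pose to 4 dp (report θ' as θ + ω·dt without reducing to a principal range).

(1.9632, 3.8896, 1.1368)

θ' = 0.2618 + 1.75·0.5 = 1.1368
R = v/ω = 1.25/1.75 = 0.7143
x' = 1.5 + 0.7143·(sin 1.1368 − sin 0.2618) = 1.9632
y' = 3.5 − 0.7143·(cos 1.1368 − cos 0.2618) = 3.8896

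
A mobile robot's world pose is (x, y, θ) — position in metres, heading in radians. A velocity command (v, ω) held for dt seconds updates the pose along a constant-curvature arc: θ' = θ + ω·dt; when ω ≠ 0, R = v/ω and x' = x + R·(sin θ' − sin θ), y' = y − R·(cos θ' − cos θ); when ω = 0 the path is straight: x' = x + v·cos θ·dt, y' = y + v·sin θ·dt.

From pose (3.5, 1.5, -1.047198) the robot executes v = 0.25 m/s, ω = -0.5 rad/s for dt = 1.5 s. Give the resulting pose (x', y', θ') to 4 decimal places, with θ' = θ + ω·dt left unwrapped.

θ' = -1.0472 + -0.5·1.5 = -1.7972
R = v/ω = 0.25/-0.5 = -0.5000
x' = 3.5 + -0.5000·(sin -1.7972 − sin -1.0472) = 3.5542
y' = 1.5 − -0.5000·(cos -1.7972 − cos -1.0472) = 1.1378

(3.5542, 1.1378, -1.7972)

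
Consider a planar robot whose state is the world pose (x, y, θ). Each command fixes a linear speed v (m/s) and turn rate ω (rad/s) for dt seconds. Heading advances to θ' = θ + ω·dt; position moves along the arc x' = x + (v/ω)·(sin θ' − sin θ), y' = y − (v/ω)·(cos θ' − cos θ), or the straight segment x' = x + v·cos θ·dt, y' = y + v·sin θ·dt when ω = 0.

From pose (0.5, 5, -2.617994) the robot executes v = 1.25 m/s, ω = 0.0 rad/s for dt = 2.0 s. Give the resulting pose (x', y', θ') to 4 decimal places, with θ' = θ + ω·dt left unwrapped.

(-1.6651, 3.7500, -2.6180)

θ' = -2.6180 + 0.0·2.0 = -2.6180
ω = 0 → straight: x' = 0.5 + 1.25·cos(-2.6180)·2.0 = -1.6651
y' = 5 + 1.25·sin(-2.6180)·2.0 = 3.7500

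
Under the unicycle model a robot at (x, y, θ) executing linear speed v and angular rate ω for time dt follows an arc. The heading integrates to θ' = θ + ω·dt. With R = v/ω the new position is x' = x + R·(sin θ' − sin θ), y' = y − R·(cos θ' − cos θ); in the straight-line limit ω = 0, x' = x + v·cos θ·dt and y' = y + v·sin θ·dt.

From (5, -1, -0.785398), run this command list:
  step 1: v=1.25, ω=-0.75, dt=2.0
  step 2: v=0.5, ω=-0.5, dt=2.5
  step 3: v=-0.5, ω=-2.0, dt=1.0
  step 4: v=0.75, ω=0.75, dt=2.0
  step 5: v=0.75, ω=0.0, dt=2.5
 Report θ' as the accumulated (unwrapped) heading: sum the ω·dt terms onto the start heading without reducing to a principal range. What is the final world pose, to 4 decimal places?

step 1: θ'=-2.2854 (R=-1.6667) → pose (5.0804, -3.2707, -2.2854)
step 2: θ'=-3.5354 (R=-1.0000) → pose (3.9414, -3.5388, -3.5354)
step 3: θ'=-5.5354 (R=0.2500) → pose (4.0154, -3.9530, -5.5354)
step 4: θ'=-4.0354 (R=1.0000) → pose (4.1149, -2.5934, -4.0354)
step 5: θ'=-4.0354 (straight) → pose (2.9403, -1.1319, -4.0354)

(2.9403, -1.1319, -4.0354)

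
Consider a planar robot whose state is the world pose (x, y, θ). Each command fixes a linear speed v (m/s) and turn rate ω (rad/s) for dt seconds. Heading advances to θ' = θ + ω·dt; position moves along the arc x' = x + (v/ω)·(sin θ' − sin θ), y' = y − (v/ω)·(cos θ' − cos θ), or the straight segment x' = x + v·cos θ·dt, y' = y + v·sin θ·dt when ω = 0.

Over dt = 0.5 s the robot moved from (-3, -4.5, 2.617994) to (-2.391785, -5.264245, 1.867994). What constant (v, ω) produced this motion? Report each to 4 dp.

Δθ = 1.867994 − 2.617994 = -0.750000
ω = Δθ/dt = -0.750000/0.5 = -1.5000
R = −Δy/(cos θ' − cos θ) = 1.3333
v = R·ω = 1.3333·-1.5000 = -2.0000

v = -2.0000, ω = -1.5000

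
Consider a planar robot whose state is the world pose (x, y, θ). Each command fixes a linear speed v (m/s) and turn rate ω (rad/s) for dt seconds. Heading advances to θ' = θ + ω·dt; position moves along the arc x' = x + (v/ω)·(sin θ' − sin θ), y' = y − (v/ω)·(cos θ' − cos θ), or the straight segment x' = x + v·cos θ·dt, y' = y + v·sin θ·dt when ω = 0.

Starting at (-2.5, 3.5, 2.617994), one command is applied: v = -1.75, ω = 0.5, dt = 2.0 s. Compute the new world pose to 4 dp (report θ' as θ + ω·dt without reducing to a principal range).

(0.8550, 3.4208, 3.6180)

θ' = 2.6180 + 0.5·2.0 = 3.6180
R = v/ω = -1.75/0.5 = -3.5000
x' = -2.5 + -3.5000·(sin 3.6180 − sin 2.6180) = 0.8550
y' = 3.5 − -3.5000·(cos 3.6180 − cos 2.6180) = 3.4208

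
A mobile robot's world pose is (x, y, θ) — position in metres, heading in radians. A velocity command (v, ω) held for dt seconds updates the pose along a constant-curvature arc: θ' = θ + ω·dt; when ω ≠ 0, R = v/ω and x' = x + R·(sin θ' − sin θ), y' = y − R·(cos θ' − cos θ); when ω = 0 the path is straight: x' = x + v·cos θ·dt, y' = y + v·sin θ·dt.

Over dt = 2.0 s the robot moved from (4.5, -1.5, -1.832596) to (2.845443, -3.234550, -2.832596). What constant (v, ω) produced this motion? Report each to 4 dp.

Δθ = -2.832596 − -1.832596 = -1.000000
ω = Δθ/dt = -1.000000/2.0 = -0.5000
R = −Δy/(cos θ' − cos θ) = -2.5000
v = R·ω = -2.5000·-0.5000 = 1.2500

v = 1.2500, ω = -0.5000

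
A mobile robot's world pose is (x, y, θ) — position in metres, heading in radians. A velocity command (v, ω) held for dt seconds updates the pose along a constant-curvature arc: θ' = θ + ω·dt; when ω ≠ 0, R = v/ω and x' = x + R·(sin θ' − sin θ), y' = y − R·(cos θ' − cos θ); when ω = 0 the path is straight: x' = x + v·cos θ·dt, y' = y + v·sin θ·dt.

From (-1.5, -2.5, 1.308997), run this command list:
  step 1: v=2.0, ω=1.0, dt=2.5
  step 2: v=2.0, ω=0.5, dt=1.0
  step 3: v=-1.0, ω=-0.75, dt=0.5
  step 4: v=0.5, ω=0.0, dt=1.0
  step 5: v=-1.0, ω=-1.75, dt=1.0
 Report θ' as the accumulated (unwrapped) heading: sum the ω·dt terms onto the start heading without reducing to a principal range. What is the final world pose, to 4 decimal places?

(-5.0728, -1.9987, 2.1840)

step 1: θ'=3.8090 (R=2.0000) → pose (-4.6698, -0.4115, 3.8090)
step 2: θ'=4.3090 (R=4.0000) → pose (-5.8729, -1.9831, 4.3090)
step 3: θ'=3.9340 (R=1.3333) → pose (-5.5960, -1.5703, 3.9340)
step 4: θ'=3.9340 (straight) → pose (-5.9470, -1.9263, 3.9340)
step 5: θ'=2.1840 (R=0.5714) → pose (-5.0728, -1.9987, 2.1840)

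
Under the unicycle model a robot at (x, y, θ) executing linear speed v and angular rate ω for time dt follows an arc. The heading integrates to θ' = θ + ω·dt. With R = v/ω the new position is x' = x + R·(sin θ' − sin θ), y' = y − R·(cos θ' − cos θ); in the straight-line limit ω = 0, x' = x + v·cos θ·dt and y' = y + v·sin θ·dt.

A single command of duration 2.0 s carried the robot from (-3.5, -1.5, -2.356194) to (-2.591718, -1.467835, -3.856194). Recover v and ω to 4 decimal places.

Δθ = -3.856194 − -2.356194 = -1.500000
ω = Δθ/dt = -1.500000/2.0 = -0.7500
R = Δx/(sin θ' − sin θ) = 0.6667
v = R·ω = 0.6667·-0.7500 = -0.5000

v = -0.5000, ω = -0.7500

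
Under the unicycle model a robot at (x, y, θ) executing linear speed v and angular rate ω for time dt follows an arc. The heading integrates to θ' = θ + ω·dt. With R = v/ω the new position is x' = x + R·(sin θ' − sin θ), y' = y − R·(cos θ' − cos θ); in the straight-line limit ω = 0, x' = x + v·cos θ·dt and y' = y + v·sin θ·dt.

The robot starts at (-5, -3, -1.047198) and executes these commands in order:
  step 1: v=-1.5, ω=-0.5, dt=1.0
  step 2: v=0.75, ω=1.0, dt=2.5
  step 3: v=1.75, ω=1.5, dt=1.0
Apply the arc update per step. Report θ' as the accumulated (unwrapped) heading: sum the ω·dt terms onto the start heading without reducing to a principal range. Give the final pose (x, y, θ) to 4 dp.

(-4.2494, -0.4110, 2.4528)

step 1: θ'=-1.5472 (R=3.0000) → pose (-5.4011, -1.5708, -1.5472)
step 2: θ'=0.9528 (R=0.7500) → pose (-4.0400, -1.9876, 0.9528)
step 3: θ'=2.4528 (R=1.1667) → pose (-4.2494, -0.4110, 2.4528)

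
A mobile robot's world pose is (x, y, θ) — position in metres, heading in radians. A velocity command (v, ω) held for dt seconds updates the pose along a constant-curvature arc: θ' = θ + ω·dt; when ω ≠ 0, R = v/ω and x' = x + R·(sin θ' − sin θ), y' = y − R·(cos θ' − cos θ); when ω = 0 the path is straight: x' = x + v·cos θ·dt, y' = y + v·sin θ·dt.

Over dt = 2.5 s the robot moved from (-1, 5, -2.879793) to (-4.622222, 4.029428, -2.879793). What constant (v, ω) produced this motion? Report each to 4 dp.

Δθ = -2.879793 − -2.879793 = 0.000000
ω = Δθ/dt = 0.000000/2.5 = 0.0000
ω = 0 → v = (Δx·cos θ + Δy·sin θ)/dt = 1.5000

v = 1.5000, ω = 0.0000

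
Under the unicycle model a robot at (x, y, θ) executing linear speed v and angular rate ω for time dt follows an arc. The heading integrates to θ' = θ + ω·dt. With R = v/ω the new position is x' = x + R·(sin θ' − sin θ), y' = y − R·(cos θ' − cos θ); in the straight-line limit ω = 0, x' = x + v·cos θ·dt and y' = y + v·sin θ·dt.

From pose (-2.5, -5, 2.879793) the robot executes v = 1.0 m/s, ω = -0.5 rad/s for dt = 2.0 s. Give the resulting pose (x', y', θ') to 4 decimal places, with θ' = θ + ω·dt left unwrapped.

θ' = 2.8798 + -0.5·2.0 = 1.8798
R = v/ω = 1.0/-0.5 = -2.0000
x' = -2.5 + -2.0000·(sin 1.8798 − sin 2.8798) = -3.8876
y' = -5 − -2.0000·(cos 1.8798 − cos 2.8798) = -3.6764

(-3.8876, -3.6764, 1.8798)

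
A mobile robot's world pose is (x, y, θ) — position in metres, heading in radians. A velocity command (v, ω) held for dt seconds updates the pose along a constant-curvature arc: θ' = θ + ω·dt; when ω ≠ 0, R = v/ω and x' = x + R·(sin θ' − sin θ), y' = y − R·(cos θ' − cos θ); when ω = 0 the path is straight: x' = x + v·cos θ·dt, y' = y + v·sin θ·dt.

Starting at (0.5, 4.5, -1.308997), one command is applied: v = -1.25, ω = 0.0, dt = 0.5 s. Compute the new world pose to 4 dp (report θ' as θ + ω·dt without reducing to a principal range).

(0.3382, 5.1037, -1.3090)

θ' = -1.3090 + 0.0·0.5 = -1.3090
ω = 0 → straight: x' = 0.5 + -1.25·cos(-1.3090)·0.5 = 0.3382
y' = 4.5 + -1.25·sin(-1.3090)·0.5 = 5.1037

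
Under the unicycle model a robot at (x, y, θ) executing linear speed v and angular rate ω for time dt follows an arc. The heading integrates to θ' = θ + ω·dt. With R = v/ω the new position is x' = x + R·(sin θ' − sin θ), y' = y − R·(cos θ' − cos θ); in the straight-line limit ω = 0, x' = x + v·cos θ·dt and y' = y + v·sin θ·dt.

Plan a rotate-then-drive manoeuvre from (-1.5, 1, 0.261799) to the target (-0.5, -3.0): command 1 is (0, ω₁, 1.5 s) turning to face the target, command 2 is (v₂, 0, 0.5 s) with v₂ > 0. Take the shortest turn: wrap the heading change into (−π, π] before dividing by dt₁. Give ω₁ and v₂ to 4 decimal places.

heading to target = atan2(-3−1, -0.5−-1.5) = -1.3258
Δθ = wrap(-1.3258 − 0.2618) = -1.5876; ω₁ = Δθ/dt₁ = -1.0584
distance = √((-0.5−-1.5)² + (-3−1)²) = 4.1231; v₂ = distance/dt₂ = 8.2462

ω₁ = -1.0584, v₂ = 8.2462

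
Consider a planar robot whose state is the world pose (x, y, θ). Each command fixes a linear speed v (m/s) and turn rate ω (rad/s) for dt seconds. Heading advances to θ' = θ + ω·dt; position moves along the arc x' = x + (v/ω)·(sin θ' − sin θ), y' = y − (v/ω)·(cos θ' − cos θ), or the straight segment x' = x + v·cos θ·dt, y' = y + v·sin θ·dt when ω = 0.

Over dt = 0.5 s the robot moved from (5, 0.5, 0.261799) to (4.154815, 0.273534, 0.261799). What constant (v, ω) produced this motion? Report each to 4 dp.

Δθ = 0.261799 − 0.261799 = 0.000000
ω = Δθ/dt = 0.000000/0.5 = 0.0000
ω = 0 → v = (Δx·cos θ + Δy·sin θ)/dt = -1.7500

v = -1.7500, ω = 0.0000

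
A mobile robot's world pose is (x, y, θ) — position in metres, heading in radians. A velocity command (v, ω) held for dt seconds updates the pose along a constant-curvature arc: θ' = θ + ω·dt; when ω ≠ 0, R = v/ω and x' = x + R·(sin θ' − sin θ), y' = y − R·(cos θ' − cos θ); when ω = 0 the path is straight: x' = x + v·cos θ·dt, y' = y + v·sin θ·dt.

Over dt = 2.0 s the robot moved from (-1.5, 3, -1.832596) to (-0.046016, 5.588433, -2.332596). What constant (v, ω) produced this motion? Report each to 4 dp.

Δθ = -2.332596 − -1.832596 = -0.500000
ω = Δθ/dt = -0.500000/2.0 = -0.2500
R = −Δy/(cos θ' − cos θ) = 6.0000
v = R·ω = 6.0000·-0.2500 = -1.5000

v = -1.5000, ω = -0.2500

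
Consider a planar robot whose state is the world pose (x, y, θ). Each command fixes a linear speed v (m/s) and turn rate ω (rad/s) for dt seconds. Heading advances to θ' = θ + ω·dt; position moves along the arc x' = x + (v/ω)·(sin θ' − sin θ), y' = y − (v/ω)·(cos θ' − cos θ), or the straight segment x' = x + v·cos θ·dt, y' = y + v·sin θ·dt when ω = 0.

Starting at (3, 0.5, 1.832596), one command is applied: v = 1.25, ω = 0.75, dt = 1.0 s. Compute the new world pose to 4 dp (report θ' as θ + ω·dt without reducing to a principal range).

θ' = 1.8326 + 0.75·1.0 = 2.5826
R = v/ω = 1.25/0.75 = 1.6667
x' = 3 + 1.6667·(sin 2.5826 − sin 1.8326) = 2.2740
y' = 0.5 − 1.6667·(cos 2.5826 − cos 1.8326) = 1.4816

(2.2740, 1.4816, 2.5826)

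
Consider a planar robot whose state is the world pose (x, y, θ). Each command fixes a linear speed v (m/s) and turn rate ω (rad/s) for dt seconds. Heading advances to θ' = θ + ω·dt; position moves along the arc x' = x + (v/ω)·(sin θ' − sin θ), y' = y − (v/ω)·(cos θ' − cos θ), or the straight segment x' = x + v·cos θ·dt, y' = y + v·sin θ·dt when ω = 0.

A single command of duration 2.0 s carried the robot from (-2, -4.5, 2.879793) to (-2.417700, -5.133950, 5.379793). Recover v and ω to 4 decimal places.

v = 0.5000, ω = 1.2500

Δθ = 5.379793 − 2.879793 = 2.500000
ω = Δθ/dt = 2.500000/2.0 = 1.2500
R = −Δy/(cos θ' − cos θ) = 0.4000
v = R·ω = 0.4000·1.2500 = 0.5000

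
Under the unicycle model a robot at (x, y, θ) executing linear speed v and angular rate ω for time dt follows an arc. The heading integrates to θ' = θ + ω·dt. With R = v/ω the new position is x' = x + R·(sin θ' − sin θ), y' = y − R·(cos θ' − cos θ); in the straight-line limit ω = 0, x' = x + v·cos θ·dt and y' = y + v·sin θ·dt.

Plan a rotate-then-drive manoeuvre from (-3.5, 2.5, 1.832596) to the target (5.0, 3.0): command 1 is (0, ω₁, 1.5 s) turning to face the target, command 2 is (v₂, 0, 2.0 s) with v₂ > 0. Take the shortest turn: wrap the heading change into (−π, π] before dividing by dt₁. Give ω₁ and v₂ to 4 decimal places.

ω₁ = -1.1826, v₂ = 4.2573

heading to target = atan2(3−2.5, 5−-3.5) = 0.0588
Δθ = wrap(0.0588 − 1.8326) = -1.7738; ω₁ = Δθ/dt₁ = -1.1826
distance = √((5−-3.5)² + (3−2.5)²) = 8.5147; v₂ = distance/dt₂ = 4.2573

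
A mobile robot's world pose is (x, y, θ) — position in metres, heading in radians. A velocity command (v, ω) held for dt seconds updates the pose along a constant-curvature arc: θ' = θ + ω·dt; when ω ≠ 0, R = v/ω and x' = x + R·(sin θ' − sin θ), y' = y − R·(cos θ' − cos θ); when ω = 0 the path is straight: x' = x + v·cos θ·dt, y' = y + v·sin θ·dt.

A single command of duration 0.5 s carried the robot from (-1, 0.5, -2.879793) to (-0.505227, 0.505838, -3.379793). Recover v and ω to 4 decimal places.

v = -1.0000, ω = -1.0000

Δθ = -3.379793 − -2.879793 = -0.500000
ω = Δθ/dt = -0.500000/0.5 = -1.0000
R = Δx/(sin θ' − sin θ) = 1.0000
v = R·ω = 1.0000·-1.0000 = -1.0000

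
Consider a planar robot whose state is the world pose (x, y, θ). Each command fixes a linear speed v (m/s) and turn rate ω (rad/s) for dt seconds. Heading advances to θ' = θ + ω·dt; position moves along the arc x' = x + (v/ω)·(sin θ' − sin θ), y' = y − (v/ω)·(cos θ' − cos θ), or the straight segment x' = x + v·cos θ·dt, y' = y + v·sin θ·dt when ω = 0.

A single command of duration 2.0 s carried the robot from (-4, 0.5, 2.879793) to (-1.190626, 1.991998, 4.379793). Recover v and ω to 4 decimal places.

Δθ = 4.379793 − 2.879793 = 1.500000
ω = Δθ/dt = 1.500000/2.0 = 0.7500
R = Δx/(sin θ' − sin θ) = -2.3333
v = R·ω = -2.3333·0.7500 = -1.7500

v = -1.7500, ω = 0.7500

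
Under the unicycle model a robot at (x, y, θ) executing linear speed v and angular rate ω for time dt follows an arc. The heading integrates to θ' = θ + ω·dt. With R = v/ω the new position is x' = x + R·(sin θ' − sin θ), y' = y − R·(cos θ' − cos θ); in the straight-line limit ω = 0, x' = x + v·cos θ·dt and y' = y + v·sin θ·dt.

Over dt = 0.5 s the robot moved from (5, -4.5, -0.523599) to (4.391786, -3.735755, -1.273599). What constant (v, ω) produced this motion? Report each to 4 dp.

Δθ = -1.273599 − -0.523599 = -0.750000
ω = Δθ/dt = -0.750000/0.5 = -1.5000
R = −Δy/(cos θ' − cos θ) = 1.3333
v = R·ω = 1.3333·-1.5000 = -2.0000

v = -2.0000, ω = -1.5000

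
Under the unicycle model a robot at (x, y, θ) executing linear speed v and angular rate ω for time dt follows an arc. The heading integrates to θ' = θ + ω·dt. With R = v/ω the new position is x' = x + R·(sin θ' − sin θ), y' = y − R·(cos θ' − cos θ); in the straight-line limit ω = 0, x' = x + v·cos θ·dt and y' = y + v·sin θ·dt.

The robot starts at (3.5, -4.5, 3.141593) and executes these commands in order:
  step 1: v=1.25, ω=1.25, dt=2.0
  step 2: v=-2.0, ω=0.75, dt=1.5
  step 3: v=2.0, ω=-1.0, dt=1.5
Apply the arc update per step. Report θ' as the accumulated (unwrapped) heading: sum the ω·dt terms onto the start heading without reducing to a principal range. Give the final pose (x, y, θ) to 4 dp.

step 1: θ'=5.6416 (R=1.0000) → pose (2.9015, -6.3011, 5.6416)
step 2: θ'=6.7666 (R=-2.6667) → pose (0.0661, -6.0764, 6.7666)
step 3: θ'=5.2666 (R=-2.0000) → pose (2.6964, -6.7947, 5.2666)

(2.6964, -6.7947, 5.2666)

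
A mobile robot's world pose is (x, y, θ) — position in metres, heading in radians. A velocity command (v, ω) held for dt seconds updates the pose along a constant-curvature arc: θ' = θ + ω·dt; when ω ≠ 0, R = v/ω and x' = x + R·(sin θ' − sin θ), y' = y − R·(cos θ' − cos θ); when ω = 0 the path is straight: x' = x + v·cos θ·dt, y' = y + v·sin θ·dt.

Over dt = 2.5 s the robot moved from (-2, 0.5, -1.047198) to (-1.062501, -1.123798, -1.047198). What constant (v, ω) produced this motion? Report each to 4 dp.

Δθ = -1.047198 − -1.047198 = 0.000000
ω = Δθ/dt = 0.000000/2.5 = 0.0000
ω = 0 → v = (Δx·cos θ + Δy·sin θ)/dt = 0.7500

v = 0.7500, ω = 0.0000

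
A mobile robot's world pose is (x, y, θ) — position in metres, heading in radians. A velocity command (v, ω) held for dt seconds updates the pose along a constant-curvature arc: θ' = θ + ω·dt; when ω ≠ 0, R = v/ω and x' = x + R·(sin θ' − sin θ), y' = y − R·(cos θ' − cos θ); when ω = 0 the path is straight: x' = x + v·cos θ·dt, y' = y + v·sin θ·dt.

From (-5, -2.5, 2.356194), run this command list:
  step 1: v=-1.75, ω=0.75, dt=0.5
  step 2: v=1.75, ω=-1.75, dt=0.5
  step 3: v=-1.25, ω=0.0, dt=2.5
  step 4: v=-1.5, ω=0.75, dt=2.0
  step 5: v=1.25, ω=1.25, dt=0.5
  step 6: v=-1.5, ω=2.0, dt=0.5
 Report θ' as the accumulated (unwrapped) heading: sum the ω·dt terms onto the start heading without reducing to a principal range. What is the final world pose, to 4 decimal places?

(-1.9834, -6.3532, 4.9812)

step 1: θ'=2.7312 (R=-2.3333) → pose (-4.2810, -2.9897, 2.7312)
step 2: θ'=1.8562 (R=-1.0000) → pose (-4.8416, -2.3542, 1.8562)
step 3: θ'=1.8562 (straight) → pose (-3.9618, -5.3528, 1.8562)
step 4: θ'=3.3562 (R=-2.0000) → pose (-1.6168, -6.7439, 3.3562)
step 5: θ'=3.9812 (R=1.0000) → pose (-2.1482, -7.0532, 3.9812)
step 6: θ'=4.9812 (R=-0.7500) → pose (-1.9834, -6.3532, 4.9812)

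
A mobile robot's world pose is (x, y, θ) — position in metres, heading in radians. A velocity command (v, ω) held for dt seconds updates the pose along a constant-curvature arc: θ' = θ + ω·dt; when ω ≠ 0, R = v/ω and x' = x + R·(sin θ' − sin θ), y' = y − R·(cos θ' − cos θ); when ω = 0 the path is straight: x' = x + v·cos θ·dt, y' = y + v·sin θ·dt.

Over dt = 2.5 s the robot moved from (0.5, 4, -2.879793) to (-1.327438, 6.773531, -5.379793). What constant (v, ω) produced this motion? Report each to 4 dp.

Δθ = -5.379793 − -2.879793 = -2.500000
ω = Δθ/dt = -2.500000/2.5 = -1.0000
R = −Δy/(cos θ' − cos θ) = -1.7500
v = R·ω = -1.7500·-1.0000 = 1.7500

v = 1.7500, ω = -1.0000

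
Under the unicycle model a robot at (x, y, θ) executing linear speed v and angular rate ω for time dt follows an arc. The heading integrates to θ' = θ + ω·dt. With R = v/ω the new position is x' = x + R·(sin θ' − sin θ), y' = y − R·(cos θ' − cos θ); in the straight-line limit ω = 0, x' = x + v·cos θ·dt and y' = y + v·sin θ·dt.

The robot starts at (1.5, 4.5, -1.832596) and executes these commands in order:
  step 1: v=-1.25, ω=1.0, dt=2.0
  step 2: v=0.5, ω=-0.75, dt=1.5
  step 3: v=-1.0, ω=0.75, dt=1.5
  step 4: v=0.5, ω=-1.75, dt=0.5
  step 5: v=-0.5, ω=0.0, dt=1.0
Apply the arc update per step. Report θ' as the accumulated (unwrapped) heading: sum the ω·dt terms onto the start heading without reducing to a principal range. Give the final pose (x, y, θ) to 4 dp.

step 1: θ'=0.1674 (R=-1.2500) → pose (0.0843, 6.0560, 0.1674)
step 2: θ'=-0.9576 (R=-0.6667) → pose (0.7406, 5.7824, -0.9576)
step 3: θ'=0.1674 (R=-1.3333) → pose (-0.5720, 6.3297, 0.1674)
step 4: θ'=-0.7076 (R=-0.2857) → pose (-0.3387, 6.2651, -0.7076)
step 5: θ'=-0.7076 (straight) → pose (-0.7186, 6.5901, -0.7076)

(-0.7186, 6.5901, -0.7076)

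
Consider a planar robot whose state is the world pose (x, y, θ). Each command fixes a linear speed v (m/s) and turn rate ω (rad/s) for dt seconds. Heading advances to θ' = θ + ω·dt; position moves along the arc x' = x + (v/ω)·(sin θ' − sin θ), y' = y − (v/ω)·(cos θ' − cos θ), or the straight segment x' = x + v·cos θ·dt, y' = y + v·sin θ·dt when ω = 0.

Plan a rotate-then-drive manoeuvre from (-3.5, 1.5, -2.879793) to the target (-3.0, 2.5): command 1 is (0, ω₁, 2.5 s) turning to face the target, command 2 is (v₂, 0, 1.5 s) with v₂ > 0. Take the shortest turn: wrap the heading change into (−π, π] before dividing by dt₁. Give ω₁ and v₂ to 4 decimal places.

ω₁ = -0.9185, v₂ = 0.7454

heading to target = atan2(2.5−1.5, -3−-3.5) = 1.1071
Δθ = wrap(1.1071 − -2.8798) = -2.2962; ω₁ = Δθ/dt₁ = -0.9185
distance = √((-3−-3.5)² + (2.5−1.5)²) = 1.1180; v₂ = distance/dt₂ = 0.7454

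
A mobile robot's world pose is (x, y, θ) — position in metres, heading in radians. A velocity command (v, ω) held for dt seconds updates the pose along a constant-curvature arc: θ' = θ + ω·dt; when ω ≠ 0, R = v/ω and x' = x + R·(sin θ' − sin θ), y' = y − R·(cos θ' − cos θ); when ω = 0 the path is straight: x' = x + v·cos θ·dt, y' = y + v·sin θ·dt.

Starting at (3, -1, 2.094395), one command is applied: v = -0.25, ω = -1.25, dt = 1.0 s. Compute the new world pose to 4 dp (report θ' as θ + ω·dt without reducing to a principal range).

θ' = 2.0944 + -1.25·1.0 = 0.8444
R = v/ω = -0.25/-1.25 = 0.2000
x' = 3 + 0.2000·(sin 0.8444 − sin 2.0944) = 2.9763
y' = -1 − 0.2000·(cos 0.8444 − cos 2.0944) = -1.2328

(2.9763, -1.2328, 0.8444)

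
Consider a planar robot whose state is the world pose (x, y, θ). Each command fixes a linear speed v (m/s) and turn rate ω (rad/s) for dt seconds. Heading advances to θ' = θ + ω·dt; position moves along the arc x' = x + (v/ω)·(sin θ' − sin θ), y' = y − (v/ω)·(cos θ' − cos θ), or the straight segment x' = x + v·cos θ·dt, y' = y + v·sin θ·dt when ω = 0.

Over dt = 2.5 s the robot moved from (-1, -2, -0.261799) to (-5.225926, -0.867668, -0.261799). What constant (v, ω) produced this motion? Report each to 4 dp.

Δθ = -0.261799 − -0.261799 = 0.000000
ω = Δθ/dt = 0.000000/2.5 = 0.0000
ω = 0 → v = (Δx·cos θ + Δy·sin θ)/dt = -1.7500

v = -1.7500, ω = 0.0000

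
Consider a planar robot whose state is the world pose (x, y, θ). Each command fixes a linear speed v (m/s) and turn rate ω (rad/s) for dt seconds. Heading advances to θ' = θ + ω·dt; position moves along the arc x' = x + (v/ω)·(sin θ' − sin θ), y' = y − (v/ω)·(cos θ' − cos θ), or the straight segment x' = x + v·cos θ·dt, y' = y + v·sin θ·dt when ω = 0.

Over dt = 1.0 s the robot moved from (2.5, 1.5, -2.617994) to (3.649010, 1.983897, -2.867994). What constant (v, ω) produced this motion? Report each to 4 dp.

Δθ = -2.867994 − -2.617994 = -0.250000
ω = Δθ/dt = -0.250000/1.0 = -0.2500
R = Δx/(sin θ' − sin θ) = 5.0000
v = R·ω = 5.0000·-0.2500 = -1.2500

v = -1.2500, ω = -0.2500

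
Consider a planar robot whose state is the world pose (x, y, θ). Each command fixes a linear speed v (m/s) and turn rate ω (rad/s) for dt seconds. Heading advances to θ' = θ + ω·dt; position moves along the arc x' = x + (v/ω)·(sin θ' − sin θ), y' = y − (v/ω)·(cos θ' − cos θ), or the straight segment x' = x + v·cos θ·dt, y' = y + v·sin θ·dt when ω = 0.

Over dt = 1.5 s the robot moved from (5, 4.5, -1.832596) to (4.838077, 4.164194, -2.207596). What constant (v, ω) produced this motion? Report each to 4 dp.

v = 0.2500, ω = -0.2500

Δθ = -2.207596 − -1.832596 = -0.375000
ω = Δθ/dt = -0.375000/1.5 = -0.2500
R = −Δy/(cos θ' − cos θ) = -1.0000
v = R·ω = -1.0000·-0.2500 = 0.2500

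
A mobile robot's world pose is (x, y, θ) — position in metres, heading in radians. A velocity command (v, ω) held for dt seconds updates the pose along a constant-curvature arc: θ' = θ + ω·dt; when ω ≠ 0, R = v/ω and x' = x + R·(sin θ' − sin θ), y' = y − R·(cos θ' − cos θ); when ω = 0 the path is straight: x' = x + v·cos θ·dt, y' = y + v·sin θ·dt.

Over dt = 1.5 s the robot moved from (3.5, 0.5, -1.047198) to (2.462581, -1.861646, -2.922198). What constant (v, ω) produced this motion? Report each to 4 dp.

v = 2.0000, ω = -1.2500

Δθ = -2.922198 − -1.047198 = -1.875000
ω = Δθ/dt = -1.875000/1.5 = -1.2500
R = −Δy/(cos θ' − cos θ) = -1.6000
v = R·ω = -1.6000·-1.2500 = 2.0000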